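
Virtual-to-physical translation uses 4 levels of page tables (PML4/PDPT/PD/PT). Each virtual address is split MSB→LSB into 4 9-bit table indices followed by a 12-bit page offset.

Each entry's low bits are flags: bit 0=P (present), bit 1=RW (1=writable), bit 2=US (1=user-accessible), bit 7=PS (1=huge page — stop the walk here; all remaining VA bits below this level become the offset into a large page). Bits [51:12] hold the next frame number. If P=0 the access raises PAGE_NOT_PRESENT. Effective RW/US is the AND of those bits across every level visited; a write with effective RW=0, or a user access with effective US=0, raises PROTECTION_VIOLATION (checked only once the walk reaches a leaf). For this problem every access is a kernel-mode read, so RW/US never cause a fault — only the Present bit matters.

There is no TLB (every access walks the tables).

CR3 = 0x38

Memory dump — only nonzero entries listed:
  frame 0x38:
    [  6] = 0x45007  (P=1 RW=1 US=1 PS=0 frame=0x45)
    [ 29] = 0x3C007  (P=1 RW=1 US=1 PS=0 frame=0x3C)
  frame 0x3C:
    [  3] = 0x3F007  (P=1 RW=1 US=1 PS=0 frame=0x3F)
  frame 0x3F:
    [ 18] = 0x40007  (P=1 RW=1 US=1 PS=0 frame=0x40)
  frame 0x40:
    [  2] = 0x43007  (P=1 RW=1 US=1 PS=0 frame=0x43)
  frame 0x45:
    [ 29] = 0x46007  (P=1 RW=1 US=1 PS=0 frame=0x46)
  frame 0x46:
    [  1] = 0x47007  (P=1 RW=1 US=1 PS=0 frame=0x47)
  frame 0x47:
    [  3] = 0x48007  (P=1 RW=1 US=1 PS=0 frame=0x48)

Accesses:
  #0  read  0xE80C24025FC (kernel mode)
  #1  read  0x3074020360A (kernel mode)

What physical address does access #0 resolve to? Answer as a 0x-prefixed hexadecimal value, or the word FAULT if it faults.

Walk each access:
#0 VA=0xE80C24025FC (r,kernel):
  [0] read 0x38 idx=29: raw=0x3C007 flags P=1 W=1 U=1 S=0
  [1] read 0x3C idx=3: raw=0x3F007 flags P=1 W=1 U=1 S=0
  [2] read 0x3F idx=18: raw=0x40007 flags P=1 W=1 U=1 S=0
  [3] read 0x40 idx=2: raw=0x43007 flags P=1 W=1 U=1 S=0
  ✓ 0x435FC  — 4 lookups
#1 VA=0x3074020360A (r,kernel):
  [0] read 0x38 idx=6: raw=0x45007 flags P=1 W=1 U=1 S=0
  [1] read 0x45 idx=29: raw=0x46007 flags P=1 W=1 U=1 S=0
  [2] read 0x46 idx=1: raw=0x47007 flags P=1 W=1 U=1 S=0
  [3] read 0x47 idx=3: raw=0x48007 flags P=1 W=1 U=1 S=0
  ✓ 0x4860A  — 4 lookups

Access #0 PA: 0x435FC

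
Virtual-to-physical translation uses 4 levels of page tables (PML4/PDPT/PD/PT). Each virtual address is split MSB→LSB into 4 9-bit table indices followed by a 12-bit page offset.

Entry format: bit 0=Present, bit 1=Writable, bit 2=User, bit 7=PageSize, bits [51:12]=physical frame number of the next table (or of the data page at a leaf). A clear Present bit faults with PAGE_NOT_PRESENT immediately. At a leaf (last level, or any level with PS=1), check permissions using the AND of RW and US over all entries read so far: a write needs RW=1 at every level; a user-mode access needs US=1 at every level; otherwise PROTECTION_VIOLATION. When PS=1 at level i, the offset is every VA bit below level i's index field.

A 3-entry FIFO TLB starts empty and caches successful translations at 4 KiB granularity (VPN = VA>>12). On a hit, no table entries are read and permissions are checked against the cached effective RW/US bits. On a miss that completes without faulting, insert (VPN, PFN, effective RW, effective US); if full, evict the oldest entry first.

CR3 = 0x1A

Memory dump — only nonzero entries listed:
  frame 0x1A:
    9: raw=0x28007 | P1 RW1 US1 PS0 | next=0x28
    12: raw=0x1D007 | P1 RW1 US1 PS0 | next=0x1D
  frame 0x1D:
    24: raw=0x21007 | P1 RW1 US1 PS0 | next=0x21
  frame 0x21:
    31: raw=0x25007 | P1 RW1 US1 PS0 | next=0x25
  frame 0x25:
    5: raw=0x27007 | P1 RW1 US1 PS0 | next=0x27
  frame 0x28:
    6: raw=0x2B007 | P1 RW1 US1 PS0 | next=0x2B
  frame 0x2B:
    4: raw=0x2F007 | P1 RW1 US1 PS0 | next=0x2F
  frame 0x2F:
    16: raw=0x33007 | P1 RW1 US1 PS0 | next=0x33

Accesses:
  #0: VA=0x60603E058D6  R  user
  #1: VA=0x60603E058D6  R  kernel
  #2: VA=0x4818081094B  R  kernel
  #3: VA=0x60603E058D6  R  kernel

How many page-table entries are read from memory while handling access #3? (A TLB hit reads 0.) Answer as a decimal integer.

Per-access translation:
#0 VA=0x60603E058D6 (r,user):
  L0: frame=0x1A idx=12 entry=0x1D007 [P=1 RW=1 US=1 PS=0]
  L1: frame=0x1D idx=24 entry=0x21007 [P=1 RW=1 US=1 PS=0]
  L2: frame=0x21 idx=31 entry=0x25007 [P=1 RW=1 US=1 PS=0]
  L3: frame=0x25 idx=5 entry=0x27007 [P=1 RW=1 US=1 PS=0]
  → PA=0x278D6  (4 entries read)
#1 VA=0x60603E058D6 (r,kernel):
  TLB hit vpn=0x60603E05 → PA=0x278D6
#2 VA=0x4818081094B (r,kernel):
  L0: frame=0x1A idx=9 entry=0x28007 [P=1 RW=1 US=1 PS=0]
  L1: frame=0x28 idx=6 entry=0x2B007 [P=1 RW=1 US=1 PS=0]
  L2: frame=0x2B idx=4 entry=0x2F007 [P=1 RW=1 US=1 PS=0]
  L3: frame=0x2F idx=16 entry=0x33007 [P=1 RW=1 US=1 PS=0]
  → PA=0x3394B  (4 entries read)
#3 VA=0x60603E058D6 (r,kernel):
  TLB hit vpn=0x60603E05 → PA=0x278D6

Entries read for #3: 0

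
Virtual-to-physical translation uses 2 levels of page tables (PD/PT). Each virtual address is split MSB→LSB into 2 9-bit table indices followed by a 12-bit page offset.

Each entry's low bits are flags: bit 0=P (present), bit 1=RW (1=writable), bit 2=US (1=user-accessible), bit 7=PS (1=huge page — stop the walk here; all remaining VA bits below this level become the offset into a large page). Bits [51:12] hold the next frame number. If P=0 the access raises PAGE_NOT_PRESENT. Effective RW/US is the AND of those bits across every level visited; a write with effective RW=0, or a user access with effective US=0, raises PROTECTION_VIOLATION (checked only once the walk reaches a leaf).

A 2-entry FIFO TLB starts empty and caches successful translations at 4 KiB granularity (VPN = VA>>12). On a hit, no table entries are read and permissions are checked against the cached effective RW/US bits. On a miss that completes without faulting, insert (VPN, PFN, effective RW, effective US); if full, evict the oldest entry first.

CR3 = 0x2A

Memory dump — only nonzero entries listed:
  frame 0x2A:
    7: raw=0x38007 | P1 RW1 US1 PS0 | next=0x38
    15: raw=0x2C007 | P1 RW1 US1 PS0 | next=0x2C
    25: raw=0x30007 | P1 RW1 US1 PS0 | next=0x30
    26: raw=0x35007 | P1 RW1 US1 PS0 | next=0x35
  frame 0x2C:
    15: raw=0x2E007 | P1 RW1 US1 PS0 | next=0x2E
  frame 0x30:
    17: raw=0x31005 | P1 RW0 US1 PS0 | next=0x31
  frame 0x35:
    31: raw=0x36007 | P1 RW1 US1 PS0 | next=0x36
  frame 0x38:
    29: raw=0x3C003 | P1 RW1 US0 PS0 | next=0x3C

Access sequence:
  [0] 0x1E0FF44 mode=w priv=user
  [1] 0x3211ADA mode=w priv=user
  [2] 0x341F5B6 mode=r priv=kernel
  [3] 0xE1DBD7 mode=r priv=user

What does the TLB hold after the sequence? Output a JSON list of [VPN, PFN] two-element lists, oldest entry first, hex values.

Per-access translation:
#0 VA=0x1E0FF44 (w,user):
  lvl0: tbl 0x2A, slot 15 ⇒ 0x2C007 (P1/RW1/US1/PS0)
  lvl1: tbl 0x2C, slot 15 ⇒ 0x2E007 (P1/RW1/US1/PS0)
  ✓ 0x2EF44  — 2 lookups
#1 VA=0x3211ADA (w,user):
  lvl0: tbl 0x2A, slot 25 ⇒ 0x30007 (P1/RW1/US1/PS0)
  lvl1: tbl 0x30, slot 17 ⇒ 0x31005 (P1/RW0/US1/PS0)
  → PROTECTION_VIOLATION  (2 entries read)
#2 VA=0x341F5B6 (r,kernel):
  lvl0: tbl 0x2A, slot 26 ⇒ 0x35007 (P1/RW1/US1/PS0)
  lvl1: tbl 0x35, slot 31 ⇒ 0x36007 (P1/RW1/US1/PS0)
  ✓ 0x365B6  — 2 lookups
#3 VA=0xE1DBD7 (r,user):
  lvl0: tbl 0x2A, slot 7 ⇒ 0x38007 (P1/RW1/US1/PS0)
  lvl1: tbl 0x38, slot 29 ⇒ 0x3C003 (P1/RW1/US0/PS0)
  → PROTECTION_VIOLATION  (2 entries read)

TLB: [["0x1E0F", "0x2E"], ["0x341F", "0x36"]]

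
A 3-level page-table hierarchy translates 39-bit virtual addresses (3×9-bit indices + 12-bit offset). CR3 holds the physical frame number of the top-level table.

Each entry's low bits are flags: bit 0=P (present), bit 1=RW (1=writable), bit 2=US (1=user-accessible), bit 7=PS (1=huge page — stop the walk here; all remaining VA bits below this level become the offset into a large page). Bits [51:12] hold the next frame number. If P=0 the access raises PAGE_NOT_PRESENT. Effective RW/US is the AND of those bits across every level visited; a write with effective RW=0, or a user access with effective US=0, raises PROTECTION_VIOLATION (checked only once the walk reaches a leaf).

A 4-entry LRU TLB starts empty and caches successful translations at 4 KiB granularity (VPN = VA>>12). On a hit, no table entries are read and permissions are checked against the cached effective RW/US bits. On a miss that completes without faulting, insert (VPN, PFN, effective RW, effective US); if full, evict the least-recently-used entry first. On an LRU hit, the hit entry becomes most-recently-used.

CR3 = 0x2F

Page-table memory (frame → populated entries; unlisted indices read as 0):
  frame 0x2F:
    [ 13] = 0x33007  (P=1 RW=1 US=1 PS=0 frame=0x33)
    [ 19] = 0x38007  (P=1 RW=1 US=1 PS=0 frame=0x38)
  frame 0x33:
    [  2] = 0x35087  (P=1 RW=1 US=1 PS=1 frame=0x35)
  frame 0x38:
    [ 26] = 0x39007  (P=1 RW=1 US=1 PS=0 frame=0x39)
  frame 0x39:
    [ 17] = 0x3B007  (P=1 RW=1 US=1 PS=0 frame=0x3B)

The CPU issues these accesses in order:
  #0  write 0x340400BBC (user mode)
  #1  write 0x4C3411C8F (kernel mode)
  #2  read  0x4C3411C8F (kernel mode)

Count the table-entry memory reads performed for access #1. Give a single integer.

Walk each access:
#0 VA=0x340400BBC (w,user):
  L0 @0x2F[13] → 0x33007  P=1,RW=1,US=1,PS=0
  L1 @0x33[2] → 0x35087  P=1,RW=1,US=1,PS=1
  ✓ 0x35BBC (huge @L1)  — 2 lookups
#1 VA=0x4C3411C8F (w,kernel):
  L0 @0x2F[19] → 0x38007  P=1,RW=1,US=1,PS=0
  L1 @0x38[26] → 0x39007  P=1,RW=1,US=1,PS=0
  L2 @0x39[17] → 0x3B007  P=1,RW=1,US=1,PS=0
  ✓ 0x3BC8F  — 3 lookups
#2 VA=0x4C3411C8F (r,kernel):
  TLB hit vpn=0x4C3411 → PA=0x3BC8F

Entries read for #1: 3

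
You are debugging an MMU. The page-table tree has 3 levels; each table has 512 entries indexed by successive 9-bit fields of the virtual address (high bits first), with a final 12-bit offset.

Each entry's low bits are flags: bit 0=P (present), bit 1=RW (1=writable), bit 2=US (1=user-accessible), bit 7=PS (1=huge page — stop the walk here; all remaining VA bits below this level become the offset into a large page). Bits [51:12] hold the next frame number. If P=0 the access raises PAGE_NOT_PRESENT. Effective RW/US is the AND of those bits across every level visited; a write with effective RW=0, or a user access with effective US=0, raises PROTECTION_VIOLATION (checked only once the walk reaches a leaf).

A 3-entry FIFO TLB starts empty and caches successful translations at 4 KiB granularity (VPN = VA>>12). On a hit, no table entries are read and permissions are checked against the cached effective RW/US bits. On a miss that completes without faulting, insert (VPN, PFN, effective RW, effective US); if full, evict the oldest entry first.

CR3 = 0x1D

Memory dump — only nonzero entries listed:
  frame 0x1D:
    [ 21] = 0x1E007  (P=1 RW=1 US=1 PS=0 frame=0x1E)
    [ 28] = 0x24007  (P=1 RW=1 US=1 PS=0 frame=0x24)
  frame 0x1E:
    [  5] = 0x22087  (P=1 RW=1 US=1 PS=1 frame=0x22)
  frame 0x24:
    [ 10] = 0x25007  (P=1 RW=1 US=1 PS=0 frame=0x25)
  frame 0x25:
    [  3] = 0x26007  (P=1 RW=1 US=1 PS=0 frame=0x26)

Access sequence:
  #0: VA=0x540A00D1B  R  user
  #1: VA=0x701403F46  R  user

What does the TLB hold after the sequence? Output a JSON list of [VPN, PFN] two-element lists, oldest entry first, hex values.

Trace:
#0 VA=0x540A00D1B (r,user):
  lvl0: tbl 0x1D, slot 21 ⇒ 0x1E007 (P1/RW1/US1/PS0)
  lvl1: tbl 0x1E, slot 5 ⇒ 0x22087 (P1/RW1/US1/PS1)
  ⇒ phys 0x22D1B (huge @L1)  [2 reads]
#1 VA=0x701403F46 (r,user):
  lvl0: tbl 0x1D, slot 28 ⇒ 0x24007 (P1/RW1/US1/PS0)
  lvl1: tbl 0x24, slot 10 ⇒ 0x25007 (P1/RW1/US1/PS0)
  lvl2: tbl 0x25, slot 3 ⇒ 0x26007 (P1/RW1/US1/PS0)
  ⇒ phys 0x26F46  [3 reads]

TLB: [["0x540A00", "0x22"], ["0x701403", "0x26"]]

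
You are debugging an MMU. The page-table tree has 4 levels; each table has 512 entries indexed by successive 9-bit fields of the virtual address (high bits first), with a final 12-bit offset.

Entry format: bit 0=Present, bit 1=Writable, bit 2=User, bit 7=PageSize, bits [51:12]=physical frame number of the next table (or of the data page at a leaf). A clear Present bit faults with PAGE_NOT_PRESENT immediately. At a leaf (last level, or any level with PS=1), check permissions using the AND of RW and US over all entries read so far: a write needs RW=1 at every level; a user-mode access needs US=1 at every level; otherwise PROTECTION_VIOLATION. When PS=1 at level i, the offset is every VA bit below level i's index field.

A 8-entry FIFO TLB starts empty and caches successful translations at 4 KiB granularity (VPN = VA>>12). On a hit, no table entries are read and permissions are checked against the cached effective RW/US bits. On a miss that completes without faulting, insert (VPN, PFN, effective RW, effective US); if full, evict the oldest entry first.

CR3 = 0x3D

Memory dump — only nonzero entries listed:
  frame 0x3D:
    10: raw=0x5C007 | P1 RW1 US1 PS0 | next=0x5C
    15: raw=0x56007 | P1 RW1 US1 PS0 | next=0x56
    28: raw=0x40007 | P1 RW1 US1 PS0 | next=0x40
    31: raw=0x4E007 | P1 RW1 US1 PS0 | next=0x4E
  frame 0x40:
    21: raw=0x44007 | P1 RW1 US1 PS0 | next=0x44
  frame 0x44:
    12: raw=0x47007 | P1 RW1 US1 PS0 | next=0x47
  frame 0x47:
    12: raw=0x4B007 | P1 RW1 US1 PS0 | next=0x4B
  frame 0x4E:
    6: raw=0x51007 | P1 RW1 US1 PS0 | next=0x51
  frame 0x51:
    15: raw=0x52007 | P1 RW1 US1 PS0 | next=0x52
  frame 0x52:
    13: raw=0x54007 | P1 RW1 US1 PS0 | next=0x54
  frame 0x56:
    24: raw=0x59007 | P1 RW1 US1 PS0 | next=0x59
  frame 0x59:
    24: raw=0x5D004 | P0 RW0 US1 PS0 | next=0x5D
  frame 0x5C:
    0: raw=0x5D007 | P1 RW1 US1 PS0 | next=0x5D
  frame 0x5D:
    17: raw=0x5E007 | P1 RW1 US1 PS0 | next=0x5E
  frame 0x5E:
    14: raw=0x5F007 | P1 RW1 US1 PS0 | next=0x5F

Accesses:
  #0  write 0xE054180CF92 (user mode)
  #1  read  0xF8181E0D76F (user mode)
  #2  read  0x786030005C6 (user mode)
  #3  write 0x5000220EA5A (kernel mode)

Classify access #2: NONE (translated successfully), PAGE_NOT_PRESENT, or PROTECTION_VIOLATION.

Per-access translation:
#0 VA=0xE054180CF92 (w,user):
  L0: frame=0x3D idx=28 entry=0x40007 [P=1 RW=1 US=1 PS=0]
  L1: frame=0x40 idx=21 entry=0x44007 [P=1 RW=1 US=1 PS=0]
  L2: frame=0x44 idx=12 entry=0x47007 [P=1 RW=1 US=1 PS=0]
  L3: frame=0x47 idx=12 entry=0x4B007 [P=1 RW=1 US=1 PS=0]
  → PA=0x4BF92  (4 entries read)
#1 VA=0xF8181E0D76F (r,user):
  L0: frame=0x3D idx=31 entry=0x4E007 [P=1 RW=1 US=1 PS=0]
  L1: frame=0x4E idx=6 entry=0x51007 [P=1 RW=1 US=1 PS=0]
  L2: frame=0x51 idx=15 entry=0x52007 [P=1 RW=1 US=1 PS=0]
  L3: frame=0x52 idx=13 entry=0x54007 [P=1 RW=1 US=1 PS=0]
  → PA=0x5476F  (4 entries read)
#2 VA=0x786030005C6 (r,user):
  L0: frame=0x3D idx=15 entry=0x56007 [P=1 RW=1 US=1 PS=0]
  L1: frame=0x56 idx=24 entry=0x59007 [P=1 RW=1 US=1 PS=0]
  L2: frame=0x59 idx=24 entry=0x5D004 [P=0 RW=0 US=1 PS=0]
  → PAGE_NOT_PRESENT  (3 entries read)
#3 VA=0x5000220EA5A (w,kernel):
  L0: frame=0x3D idx=10 entry=0x5C007 [P=1 RW=1 US=1 PS=0]
  L1: frame=0x5C idx=0 entry=0x5D007 [P=1 RW=1 US=1 PS=0]
  L2: frame=0x5D idx=17 entry=0x5E007 [P=1 RW=1 US=1 PS=0]
  L3: frame=0x5E idx=14 entry=0x5F007 [P=1 RW=1 US=1 PS=0]
  → PA=0x5FA5A  (4 entries read)

Access #2 fault: PAGE_NOT_PRESENT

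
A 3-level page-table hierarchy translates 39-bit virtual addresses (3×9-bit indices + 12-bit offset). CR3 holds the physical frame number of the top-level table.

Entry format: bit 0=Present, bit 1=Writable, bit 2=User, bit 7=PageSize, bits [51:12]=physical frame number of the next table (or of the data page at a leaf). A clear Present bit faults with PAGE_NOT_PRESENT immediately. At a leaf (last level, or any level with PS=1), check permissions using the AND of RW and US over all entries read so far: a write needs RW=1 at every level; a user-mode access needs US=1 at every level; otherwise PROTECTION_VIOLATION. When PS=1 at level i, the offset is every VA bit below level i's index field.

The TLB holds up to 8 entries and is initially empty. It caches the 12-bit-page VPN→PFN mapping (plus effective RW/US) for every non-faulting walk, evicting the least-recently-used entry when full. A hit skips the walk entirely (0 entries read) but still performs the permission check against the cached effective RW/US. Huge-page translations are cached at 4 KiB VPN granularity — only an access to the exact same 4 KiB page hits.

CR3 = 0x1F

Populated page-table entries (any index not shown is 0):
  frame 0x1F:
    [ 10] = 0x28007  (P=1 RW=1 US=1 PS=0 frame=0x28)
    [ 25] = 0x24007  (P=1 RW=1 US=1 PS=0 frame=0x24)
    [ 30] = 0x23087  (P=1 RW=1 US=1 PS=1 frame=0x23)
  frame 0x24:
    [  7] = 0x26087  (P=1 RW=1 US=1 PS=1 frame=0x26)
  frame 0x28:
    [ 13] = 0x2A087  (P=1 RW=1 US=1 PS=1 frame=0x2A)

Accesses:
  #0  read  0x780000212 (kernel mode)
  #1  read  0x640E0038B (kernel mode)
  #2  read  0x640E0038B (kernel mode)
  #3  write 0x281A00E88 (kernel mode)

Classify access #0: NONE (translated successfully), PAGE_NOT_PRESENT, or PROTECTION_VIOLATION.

Per-access translation:
#0 VA=0x780000212 (r,kernel):
  L0: frame=0x1F idx=30 entry=0x23087 [P=1 RW=1 US=1 PS=1]
  ⇒ phys 0x23212 (huge @L0)  [1 reads]
#1 VA=0x640E0038B (r,kernel):
  L0: frame=0x1F idx=25 entry=0x24007 [P=1 RW=1 US=1 PS=0]
  L1: frame=0x24 idx=7 entry=0x26087 [P=1 RW=1 US=1 PS=1]
  ⇒ phys 0x2638B (huge @L1)  [2 reads]
#2 VA=0x640E0038B (r,kernel):
  TLB hit vpn=0x640E00 → PA=0x2638B
#3 VA=0x281A00E88 (w,kernel):
  L0: frame=0x1F idx=10 entry=0x28007 [P=1 RW=1 US=1 PS=0]
  L1: frame=0x28 idx=13 entry=0x2A087 [P=1 RW=1 US=1 PS=1]
  ⇒ phys 0x2AE88 (huge @L1)  [2 reads]

Access #0 fault: NONE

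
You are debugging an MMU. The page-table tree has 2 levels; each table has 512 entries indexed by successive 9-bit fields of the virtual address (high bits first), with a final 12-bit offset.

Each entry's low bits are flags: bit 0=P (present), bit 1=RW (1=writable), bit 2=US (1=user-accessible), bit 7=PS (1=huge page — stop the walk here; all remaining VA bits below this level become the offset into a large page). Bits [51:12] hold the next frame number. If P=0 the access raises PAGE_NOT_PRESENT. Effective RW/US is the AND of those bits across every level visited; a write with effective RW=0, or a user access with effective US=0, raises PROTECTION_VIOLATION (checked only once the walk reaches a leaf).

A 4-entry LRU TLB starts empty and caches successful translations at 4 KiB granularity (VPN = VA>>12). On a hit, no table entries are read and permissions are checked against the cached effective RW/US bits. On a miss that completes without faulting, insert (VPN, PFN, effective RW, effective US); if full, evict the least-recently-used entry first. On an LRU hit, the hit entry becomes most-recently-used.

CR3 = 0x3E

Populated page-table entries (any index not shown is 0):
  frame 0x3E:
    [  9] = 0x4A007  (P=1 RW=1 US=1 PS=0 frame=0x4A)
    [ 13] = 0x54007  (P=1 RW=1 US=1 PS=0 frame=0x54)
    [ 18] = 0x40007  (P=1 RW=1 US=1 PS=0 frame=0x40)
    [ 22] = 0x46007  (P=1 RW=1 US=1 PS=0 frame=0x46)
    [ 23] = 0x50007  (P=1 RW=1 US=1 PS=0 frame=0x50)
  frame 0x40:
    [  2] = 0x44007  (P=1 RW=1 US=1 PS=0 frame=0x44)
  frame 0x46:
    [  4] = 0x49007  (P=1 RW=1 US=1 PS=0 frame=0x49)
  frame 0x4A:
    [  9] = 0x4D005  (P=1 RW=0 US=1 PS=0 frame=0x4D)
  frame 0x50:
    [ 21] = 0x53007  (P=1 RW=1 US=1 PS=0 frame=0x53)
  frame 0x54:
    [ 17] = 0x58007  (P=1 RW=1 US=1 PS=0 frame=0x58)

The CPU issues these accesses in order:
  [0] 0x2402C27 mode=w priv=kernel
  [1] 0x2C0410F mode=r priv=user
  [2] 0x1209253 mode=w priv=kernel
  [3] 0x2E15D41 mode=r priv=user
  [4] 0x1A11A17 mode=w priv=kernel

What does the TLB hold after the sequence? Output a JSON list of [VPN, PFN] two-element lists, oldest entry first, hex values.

Per-access translation:
#0 VA=0x2402C27 (w,kernel):
  L0: frame=0x3E idx=18 entry=0x40007 [P=1 RW=1 US=1 PS=0]
  L1: frame=0x40 idx=2 entry=0x44007 [P=1 RW=1 US=1 PS=0]
  → PA=0x44C27  (2 entries read)
#1 VA=0x2C0410F (r,user):
  L0: frame=0x3E idx=22 entry=0x46007 [P=1 RW=1 US=1 PS=0]
  L1: frame=0x46 idx=4 entry=0x49007 [P=1 RW=1 US=1 PS=0]
  → PA=0x4910F  (2 entries read)
#2 VA=0x1209253 (w,kernel):
  L0: frame=0x3E idx=9 entry=0x4A007 [P=1 RW=1 US=1 PS=0]
  L1: frame=0x4A idx=9 entry=0x4D005 [P=1 RW=0 US=1 PS=0]
  ⇒ fault: PROTECTION_VIOLATION  — 2 lookups
#3 VA=0x2E15D41 (r,user):
  L0: frame=0x3E idx=23 entry=0x50007 [P=1 RW=1 US=1 PS=0]
  L1: frame=0x50 idx=21 entry=0x53007 [P=1 RW=1 US=1 PS=0]
  → PA=0x53D41  (2 entries read)
#4 VA=0x1A11A17 (w,kernel):
  L0: frame=0x3E idx=13 entry=0x54007 [P=1 RW=1 US=1 PS=0]
  L1: frame=0x54 idx=17 entry=0x58007 [P=1 RW=1 US=1 PS=0]
  → PA=0x58A17  (2 entries read)

TLB: [["0x2402", "0x44"], ["0x2C04", "0x49"], ["0x2E15", "0x53"], ["0x1A11", "0x58"]]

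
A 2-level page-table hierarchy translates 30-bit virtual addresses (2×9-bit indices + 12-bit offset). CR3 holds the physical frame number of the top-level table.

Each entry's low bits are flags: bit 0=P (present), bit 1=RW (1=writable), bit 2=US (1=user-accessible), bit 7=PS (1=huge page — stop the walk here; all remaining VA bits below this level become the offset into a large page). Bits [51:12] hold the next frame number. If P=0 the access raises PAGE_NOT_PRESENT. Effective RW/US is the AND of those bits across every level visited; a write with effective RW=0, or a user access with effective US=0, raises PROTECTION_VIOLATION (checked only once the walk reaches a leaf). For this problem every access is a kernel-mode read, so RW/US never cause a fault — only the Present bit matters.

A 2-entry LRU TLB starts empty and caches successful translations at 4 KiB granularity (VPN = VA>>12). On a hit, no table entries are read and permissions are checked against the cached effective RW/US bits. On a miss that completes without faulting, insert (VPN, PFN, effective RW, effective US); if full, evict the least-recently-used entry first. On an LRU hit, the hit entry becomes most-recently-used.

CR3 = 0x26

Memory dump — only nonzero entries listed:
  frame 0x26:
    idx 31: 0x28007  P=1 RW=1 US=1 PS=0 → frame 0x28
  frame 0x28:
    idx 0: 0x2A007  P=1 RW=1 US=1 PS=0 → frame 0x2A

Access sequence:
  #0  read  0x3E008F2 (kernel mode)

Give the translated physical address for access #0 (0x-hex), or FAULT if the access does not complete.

Per-access translation:
#0 VA=0x3E008F2 (r,kernel):
  lvl0: tbl 0x26, slot 31 ⇒ 0x28007 (P1/RW1/US1/PS0)
  lvl1: tbl 0x28, slot 0 ⇒ 0x2A007 (P1/RW1/US1/PS0)
  ✓ 0x2A8F2  — 2 lookups

Access #0 PA: 0x2A8F2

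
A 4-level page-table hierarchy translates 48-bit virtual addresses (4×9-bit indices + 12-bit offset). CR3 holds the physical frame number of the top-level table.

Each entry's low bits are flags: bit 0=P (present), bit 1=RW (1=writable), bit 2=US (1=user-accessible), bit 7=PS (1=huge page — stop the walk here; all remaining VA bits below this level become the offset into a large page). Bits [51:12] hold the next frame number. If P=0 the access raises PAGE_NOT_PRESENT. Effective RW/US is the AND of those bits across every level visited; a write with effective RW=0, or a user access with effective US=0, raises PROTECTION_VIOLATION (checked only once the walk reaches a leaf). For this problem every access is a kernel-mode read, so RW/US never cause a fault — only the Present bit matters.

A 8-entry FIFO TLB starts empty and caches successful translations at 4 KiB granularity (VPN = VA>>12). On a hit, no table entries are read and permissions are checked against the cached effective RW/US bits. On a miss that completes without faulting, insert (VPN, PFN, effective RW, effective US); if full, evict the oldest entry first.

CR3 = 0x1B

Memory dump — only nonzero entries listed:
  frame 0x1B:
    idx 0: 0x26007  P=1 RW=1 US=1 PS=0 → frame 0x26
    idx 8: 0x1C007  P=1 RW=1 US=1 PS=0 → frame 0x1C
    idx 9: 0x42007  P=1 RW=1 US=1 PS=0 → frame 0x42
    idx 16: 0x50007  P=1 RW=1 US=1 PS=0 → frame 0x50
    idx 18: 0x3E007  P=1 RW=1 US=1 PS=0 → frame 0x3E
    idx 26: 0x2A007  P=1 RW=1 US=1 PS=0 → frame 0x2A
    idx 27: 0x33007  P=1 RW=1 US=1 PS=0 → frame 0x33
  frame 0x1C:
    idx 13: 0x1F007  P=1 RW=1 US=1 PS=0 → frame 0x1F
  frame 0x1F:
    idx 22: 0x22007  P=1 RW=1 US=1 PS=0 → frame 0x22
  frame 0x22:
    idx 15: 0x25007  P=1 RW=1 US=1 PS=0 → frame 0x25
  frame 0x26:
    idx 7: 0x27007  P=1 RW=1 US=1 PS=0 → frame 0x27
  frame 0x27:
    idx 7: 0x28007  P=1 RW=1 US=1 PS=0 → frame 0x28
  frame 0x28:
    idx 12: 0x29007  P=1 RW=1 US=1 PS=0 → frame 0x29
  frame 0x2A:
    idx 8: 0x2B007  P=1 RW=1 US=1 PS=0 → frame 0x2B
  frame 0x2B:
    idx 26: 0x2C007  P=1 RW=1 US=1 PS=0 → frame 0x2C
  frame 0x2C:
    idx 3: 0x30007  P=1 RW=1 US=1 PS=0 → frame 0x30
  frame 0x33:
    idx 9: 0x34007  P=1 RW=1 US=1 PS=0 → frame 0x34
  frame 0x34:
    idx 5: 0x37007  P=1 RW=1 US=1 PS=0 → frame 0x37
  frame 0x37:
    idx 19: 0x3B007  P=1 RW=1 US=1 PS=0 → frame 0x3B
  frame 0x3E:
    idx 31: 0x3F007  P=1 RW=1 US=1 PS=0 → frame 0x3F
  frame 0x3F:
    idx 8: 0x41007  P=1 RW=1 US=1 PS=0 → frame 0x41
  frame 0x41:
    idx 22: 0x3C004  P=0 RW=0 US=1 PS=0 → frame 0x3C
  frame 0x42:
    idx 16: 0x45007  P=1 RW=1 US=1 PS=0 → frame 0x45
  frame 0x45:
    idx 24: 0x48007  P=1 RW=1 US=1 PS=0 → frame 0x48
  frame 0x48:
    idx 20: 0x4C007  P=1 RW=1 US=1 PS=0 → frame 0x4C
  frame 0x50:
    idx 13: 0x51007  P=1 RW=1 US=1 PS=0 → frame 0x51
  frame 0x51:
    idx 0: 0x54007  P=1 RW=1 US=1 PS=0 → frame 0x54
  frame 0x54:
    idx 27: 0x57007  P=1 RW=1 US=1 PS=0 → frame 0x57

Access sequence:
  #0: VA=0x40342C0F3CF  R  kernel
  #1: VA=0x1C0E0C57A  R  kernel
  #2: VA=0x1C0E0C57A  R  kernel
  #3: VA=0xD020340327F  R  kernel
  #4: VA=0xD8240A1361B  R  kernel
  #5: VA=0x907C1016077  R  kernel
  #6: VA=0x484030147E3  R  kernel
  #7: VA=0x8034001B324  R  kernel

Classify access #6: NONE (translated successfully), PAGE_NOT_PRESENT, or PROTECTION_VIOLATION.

Trace:
#0 VA=0x40342C0F3CF (r,kernel):
  lvl0: tbl 0x1B, slot 8 ⇒ 0x1C007 (P1/RW1/US1/PS0)
  lvl1: tbl 0x1C, slot 13 ⇒ 0x1F007 (P1/RW1/US1/PS0)
  lvl2: tbl 0x1F, slot 22 ⇒ 0x22007 (P1/RW1/US1/PS0)
  lvl3: tbl 0x22, slot 15 ⇒ 0x25007 (P1/RW1/US1/PS0)
  → PA=0x253CF  (4 entries read)
#1 VA=0x1C0E0C57A (r,kernel):
  lvl0: tbl 0x1B, slot 0 ⇒ 0x26007 (P1/RW1/US1/PS0)
  lvl1: tbl 0x26, slot 7 ⇒ 0x27007 (P1/RW1/US1/PS0)
  lvl2: tbl 0x27, slot 7 ⇒ 0x28007 (P1/RW1/US1/PS0)
  lvl3: tbl 0x28, slot 12 ⇒ 0x29007 (P1/RW1/US1/PS0)
  → PA=0x2957A  (4 entries read)
#2 VA=0x1C0E0C57A (r,kernel):
  TLB hit vpn=0x1C0E0C → PA=0x2957A
#3 VA=0xD020340327F (r,kernel):
  lvl0: tbl 0x1B, slot 26 ⇒ 0x2A007 (P1/RW1/US1/PS0)
  lvl1: tbl 0x2A, slot 8 ⇒ 0x2B007 (P1/RW1/US1/PS0)
  lvl2: tbl 0x2B, slot 26 ⇒ 0x2C007 (P1/RW1/US1/PS0)
  lvl3: tbl 0x2C, slot 3 ⇒ 0x30007 (P1/RW1/US1/PS0)
  → PA=0x3027F  (4 entries read)
#4 VA=0xD8240A1361B (r,kernel):
  lvl0: tbl 0x1B, slot 27 ⇒ 0x33007 (P1/RW1/US1/PS0)
  lvl1: tbl 0x33, slot 9 ⇒ 0x34007 (P1/RW1/US1/PS0)
  lvl2: tbl 0x34, slot 5 ⇒ 0x37007 (P1/RW1/US1/PS0)
  lvl3: tbl 0x37, slot 19 ⇒ 0x3B007 (P1/RW1/US1/PS0)
  → PA=0x3B61B  (4 entries read)
#5 VA=0x907C1016077 (r,kernel):
  lvl0: tbl 0x1B, slot 18 ⇒ 0x3E007 (P1/RW1/US1/PS0)
  lvl1: tbl 0x3E, slot 31 ⇒ 0x3F007 (P1/RW1/US1/PS0)
  lvl2: tbl 0x3F, slot 8 ⇒ 0x41007 (P1/RW1/US1/PS0)
  lvl3: tbl 0x41, slot 22 ⇒ 0x3C004 (P0/RW0/US1/PS0)
  ⇒ fault: PAGE_NOT_PRESENT  — 4 lookups
#6 VA=0x484030147E3 (r,kernel):
  lvl0: tbl 0x1B, slot 9 ⇒ 0x42007 (P1/RW1/US1/PS0)
  lvl1: tbl 0x42, slot 16 ⇒ 0x45007 (P1/RW1/US1/PS0)
  lvl2: tbl 0x45, slot 24 ⇒ 0x48007 (P1/RW1/US1/PS0)
  lvl3: tbl 0x48, slot 20 ⇒ 0x4C007 (P1/RW1/US1/PS0)
  → PA=0x4C7E3  (4 entries read)
#7 VA=0x8034001B324 (r,kernel):
  lvl0: tbl 0x1B, slot 16 ⇒ 0x50007 (P1/RW1/US1/PS0)
  lvl1: tbl 0x50, slot 13 ⇒ 0x51007 (P1/RW1/US1/PS0)
  lvl2: tbl 0x51, slot 0 ⇒ 0x54007 (P1/RW1/US1/PS0)
  lvl3: tbl 0x54, slot 27 ⇒ 0x57007 (P1/RW1/US1/PS0)
  → PA=0x57324  (4 entries read)

Access #6 fault: NONE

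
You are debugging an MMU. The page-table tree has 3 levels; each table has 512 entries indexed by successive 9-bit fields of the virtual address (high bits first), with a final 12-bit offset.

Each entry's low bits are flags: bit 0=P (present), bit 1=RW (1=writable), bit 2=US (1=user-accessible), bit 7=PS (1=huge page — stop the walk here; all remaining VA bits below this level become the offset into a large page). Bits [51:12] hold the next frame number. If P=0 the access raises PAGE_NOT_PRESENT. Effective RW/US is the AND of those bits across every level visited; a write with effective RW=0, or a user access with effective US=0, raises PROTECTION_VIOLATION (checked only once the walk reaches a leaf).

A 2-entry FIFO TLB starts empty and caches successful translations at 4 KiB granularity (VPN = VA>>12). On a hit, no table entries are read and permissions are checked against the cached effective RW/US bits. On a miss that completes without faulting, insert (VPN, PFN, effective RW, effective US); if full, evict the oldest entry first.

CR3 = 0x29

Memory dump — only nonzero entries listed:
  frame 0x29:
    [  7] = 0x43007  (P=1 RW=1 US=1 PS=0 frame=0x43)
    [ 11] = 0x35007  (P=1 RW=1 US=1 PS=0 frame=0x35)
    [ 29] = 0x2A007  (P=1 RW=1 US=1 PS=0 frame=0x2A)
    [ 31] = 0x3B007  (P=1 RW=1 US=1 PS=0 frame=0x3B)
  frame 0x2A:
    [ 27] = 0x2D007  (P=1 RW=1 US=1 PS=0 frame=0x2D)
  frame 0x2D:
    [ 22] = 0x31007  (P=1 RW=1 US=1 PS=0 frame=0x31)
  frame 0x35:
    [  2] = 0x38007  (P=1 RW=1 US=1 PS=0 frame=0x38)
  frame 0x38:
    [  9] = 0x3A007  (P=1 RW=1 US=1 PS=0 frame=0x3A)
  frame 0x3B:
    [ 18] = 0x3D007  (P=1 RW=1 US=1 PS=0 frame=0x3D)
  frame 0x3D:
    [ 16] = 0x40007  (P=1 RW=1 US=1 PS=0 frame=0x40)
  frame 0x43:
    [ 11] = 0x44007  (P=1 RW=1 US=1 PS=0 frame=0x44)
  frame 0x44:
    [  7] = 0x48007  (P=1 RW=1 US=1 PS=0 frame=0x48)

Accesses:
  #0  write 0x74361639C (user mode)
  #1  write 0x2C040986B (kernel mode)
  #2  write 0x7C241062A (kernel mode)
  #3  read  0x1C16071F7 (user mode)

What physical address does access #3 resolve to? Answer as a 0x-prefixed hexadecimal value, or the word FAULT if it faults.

Trace:
#0 VA=0x74361639C (w,user):
  lvl0: tbl 0x29, slot 29 ⇒ 0x2A007 (P1/RW1/US1/PS0)
  lvl1: tbl 0x2A, slot 27 ⇒ 0x2D007 (P1/RW1/US1/PS0)
  lvl2: tbl 0x2D, slot 22 ⇒ 0x31007 (P1/RW1/US1/PS0)
  ✓ 0x3139C  — 3 lookups
#1 VA=0x2C040986B (w,kernel):
  lvl0: tbl 0x29, slot 11 ⇒ 0x35007 (P1/RW1/US1/PS0)
  lvl1: tbl 0x35, slot 2 ⇒ 0x38007 (P1/RW1/US1/PS0)
  lvl2: tbl 0x38, slot 9 ⇒ 0x3A007 (P1/RW1/US1/PS0)
  ✓ 0x3A86B  — 3 lookups
#2 VA=0x7C241062A (w,kernel):
  lvl0: tbl 0x29, slot 31 ⇒ 0x3B007 (P1/RW1/US1/PS0)
  lvl1: tbl 0x3B, slot 18 ⇒ 0x3D007 (P1/RW1/US1/PS0)
  lvl2: tbl 0x3D, slot 16 ⇒ 0x40007 (P1/RW1/US1/PS0)
  ✓ 0x4062A  — 3 lookups
#3 VA=0x1C16071F7 (r,user):
  lvl0: tbl 0x29, slot 7 ⇒ 0x43007 (P1/RW1/US1/PS0)
  lvl1: tbl 0x43, slot 11 ⇒ 0x44007 (P1/RW1/US1/PS0)
  lvl2: tbl 0x44, slot 7 ⇒ 0x48007 (P1/RW1/US1/PS0)
  ✓ 0x481F7  — 3 lookups

Access #3 PA: 0x481F7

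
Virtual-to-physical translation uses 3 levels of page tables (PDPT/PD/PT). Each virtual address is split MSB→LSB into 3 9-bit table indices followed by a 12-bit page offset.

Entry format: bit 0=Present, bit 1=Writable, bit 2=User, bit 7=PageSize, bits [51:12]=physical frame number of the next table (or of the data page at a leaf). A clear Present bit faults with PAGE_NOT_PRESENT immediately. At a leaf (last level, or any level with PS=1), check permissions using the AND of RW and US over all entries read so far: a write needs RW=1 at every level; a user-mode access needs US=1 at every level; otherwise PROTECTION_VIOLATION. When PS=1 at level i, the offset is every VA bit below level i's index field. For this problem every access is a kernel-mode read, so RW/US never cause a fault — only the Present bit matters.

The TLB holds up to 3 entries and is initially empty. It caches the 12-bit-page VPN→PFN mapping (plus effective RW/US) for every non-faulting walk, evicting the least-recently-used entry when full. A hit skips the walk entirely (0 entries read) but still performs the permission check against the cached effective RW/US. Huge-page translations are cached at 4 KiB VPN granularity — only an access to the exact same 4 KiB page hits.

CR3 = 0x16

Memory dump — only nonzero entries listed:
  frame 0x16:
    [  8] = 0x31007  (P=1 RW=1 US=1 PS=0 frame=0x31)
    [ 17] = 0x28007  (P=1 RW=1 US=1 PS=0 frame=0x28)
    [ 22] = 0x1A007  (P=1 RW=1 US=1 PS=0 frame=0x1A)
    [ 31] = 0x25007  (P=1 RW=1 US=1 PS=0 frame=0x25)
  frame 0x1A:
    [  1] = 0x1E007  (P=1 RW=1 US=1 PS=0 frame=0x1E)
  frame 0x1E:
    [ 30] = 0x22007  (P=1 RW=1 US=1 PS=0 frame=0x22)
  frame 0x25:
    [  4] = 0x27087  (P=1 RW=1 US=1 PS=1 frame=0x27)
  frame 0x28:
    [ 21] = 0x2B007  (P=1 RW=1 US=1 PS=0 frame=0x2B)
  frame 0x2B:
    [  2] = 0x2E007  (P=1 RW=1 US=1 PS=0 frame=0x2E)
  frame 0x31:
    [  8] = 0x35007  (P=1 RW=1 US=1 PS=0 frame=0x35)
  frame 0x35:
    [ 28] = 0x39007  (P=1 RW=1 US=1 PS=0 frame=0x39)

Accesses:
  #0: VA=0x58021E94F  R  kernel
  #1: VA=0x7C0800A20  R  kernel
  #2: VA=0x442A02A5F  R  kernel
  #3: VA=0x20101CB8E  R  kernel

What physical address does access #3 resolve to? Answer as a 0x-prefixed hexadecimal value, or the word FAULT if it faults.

Per-access translation:
#0 VA=0x58021E94F (r,kernel):
  [0] read 0x16 idx=22: raw=0x1A007 flags P=1 W=1 U=1 S=0
  [1] read 0x1A idx=1: raw=0x1E007 flags P=1 W=1 U=1 S=0
  [2] read 0x1E idx=30: raw=0x22007 flags P=1 W=1 U=1 S=0
  → PA=0x2294F  (3 entries read)
#1 VA=0x7C0800A20 (r,kernel):
  [0] read 0x16 idx=31: raw=0x25007 flags P=1 W=1 U=1 S=0
  [1] read 0x25 idx=4: raw=0x27087 flags P=1 W=1 U=1 S=1
  → PA=0x27A20 (huge @L1)  (2 entries read)
#2 VA=0x442A02A5F (r,kernel):
  [0] read 0x16 idx=17: raw=0x28007 flags P=1 W=1 U=1 S=0
  [1] read 0x28 idx=21: raw=0x2B007 flags P=1 W=1 U=1 S=0
  [2] read 0x2B idx=2: raw=0x2E007 flags P=1 W=1 U=1 S=0
  → PA=0x2EA5F  (3 entries read)
#3 VA=0x20101CB8E (r,kernel):
  [0] read 0x16 idx=8: raw=0x31007 flags P=1 W=1 U=1 S=0
  [1] read 0x31 idx=8: raw=0x35007 flags P=1 W=1 U=1 S=0
  [2] read 0x35 idx=28: raw=0x39007 flags P=1 W=1 U=1 S=0
  → PA=0x39B8E  (3 entries read)

Access #3 PA: 0x39B8E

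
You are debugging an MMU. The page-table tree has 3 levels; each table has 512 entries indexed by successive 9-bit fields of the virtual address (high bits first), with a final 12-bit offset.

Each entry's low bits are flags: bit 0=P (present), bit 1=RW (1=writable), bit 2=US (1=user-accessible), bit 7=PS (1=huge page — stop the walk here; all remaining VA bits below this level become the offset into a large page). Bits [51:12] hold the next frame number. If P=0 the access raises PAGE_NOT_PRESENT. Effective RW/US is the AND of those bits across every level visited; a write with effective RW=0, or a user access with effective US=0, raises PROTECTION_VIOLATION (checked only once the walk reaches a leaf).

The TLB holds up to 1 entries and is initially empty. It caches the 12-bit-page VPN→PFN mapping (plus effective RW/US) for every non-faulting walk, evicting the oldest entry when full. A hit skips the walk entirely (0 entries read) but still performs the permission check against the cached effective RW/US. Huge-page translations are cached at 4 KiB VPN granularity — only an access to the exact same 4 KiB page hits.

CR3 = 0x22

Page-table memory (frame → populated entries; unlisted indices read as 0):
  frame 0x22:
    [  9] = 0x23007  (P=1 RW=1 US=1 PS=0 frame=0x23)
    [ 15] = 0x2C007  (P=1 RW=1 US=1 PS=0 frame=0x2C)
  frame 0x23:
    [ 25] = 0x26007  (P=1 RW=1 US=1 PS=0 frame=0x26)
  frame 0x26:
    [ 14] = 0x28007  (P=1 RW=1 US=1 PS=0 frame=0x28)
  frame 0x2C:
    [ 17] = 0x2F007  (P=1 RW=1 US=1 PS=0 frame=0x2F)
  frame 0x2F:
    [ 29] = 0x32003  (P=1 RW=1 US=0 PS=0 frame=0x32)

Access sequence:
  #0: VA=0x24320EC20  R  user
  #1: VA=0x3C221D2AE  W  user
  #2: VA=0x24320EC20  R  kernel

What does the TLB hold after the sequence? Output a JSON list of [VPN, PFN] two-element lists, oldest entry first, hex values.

Walk each access:
#0 VA=0x24320EC20 (r,user):
  L0: frame=0x22 idx=9 entry=0x23007 [P=1 RW=1 US=1 PS=0]
  L1: frame=0x23 idx=25 entry=0x26007 [P=1 RW=1 US=1 PS=0]
  L2: frame=0x26 idx=14 entry=0x28007 [P=1 RW=1 US=1 PS=0]
  → PA=0x28C20  (3 entries read)
#1 VA=0x3C221D2AE (w,user):
  L0: frame=0x22 idx=15 entry=0x2C007 [P=1 RW=1 US=1 PS=0]
  L1: frame=0x2C idx=17 entry=0x2F007 [P=1 RW=1 US=1 PS=0]
  L2: frame=0x2F idx=29 entry=0x32003 [P=1 RW=1 US=0 PS=0]
  ⇒ fault: PROTECTION_VIOLATION  — 3 lookups
#2 VA=0x24320EC20 (r,kernel):
  TLB hit vpn=0x24320E → PA=0x28C20

TLB: [["0x24320E", "0x28"]]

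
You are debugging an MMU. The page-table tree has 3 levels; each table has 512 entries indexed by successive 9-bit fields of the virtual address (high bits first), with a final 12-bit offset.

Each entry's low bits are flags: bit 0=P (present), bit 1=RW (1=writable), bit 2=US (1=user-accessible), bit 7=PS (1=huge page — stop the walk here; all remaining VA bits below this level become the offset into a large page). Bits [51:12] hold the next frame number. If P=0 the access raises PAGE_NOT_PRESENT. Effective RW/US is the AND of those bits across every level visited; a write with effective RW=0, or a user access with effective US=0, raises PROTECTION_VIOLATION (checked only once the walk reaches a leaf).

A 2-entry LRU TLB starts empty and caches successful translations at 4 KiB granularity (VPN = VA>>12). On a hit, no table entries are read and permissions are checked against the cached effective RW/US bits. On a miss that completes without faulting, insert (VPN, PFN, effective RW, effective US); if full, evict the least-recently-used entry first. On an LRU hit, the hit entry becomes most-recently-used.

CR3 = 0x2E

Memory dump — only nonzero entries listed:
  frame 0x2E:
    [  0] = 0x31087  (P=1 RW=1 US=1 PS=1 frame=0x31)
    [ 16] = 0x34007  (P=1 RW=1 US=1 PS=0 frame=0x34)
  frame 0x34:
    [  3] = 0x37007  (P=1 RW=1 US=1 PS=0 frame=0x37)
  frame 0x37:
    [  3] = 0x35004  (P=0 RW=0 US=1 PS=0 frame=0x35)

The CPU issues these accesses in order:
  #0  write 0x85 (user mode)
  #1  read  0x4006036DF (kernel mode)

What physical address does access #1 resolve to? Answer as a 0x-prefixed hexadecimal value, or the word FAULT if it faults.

Trace:
#0 VA=0x85 (w,user):
  L0 @0x2E[0] → 0x31087  P=1,RW=1,US=1,PS=1
  → PA=0x31085 (huge @L0)  (1 entries read)
#1 VA=0x4006036DF (r,kernel):
  L0 @0x2E[16] → 0x34007  P=1,RW=1,US=1,PS=0
  L1 @0x34[3] → 0x37007  P=1,RW=1,US=1,PS=0
  L2 @0x37[3] → 0x35004  P=0,RW=0,US=1,PS=0
  ✗ PAGE_NOT_PRESENT  [3 reads]

Access #1 PA: FAULT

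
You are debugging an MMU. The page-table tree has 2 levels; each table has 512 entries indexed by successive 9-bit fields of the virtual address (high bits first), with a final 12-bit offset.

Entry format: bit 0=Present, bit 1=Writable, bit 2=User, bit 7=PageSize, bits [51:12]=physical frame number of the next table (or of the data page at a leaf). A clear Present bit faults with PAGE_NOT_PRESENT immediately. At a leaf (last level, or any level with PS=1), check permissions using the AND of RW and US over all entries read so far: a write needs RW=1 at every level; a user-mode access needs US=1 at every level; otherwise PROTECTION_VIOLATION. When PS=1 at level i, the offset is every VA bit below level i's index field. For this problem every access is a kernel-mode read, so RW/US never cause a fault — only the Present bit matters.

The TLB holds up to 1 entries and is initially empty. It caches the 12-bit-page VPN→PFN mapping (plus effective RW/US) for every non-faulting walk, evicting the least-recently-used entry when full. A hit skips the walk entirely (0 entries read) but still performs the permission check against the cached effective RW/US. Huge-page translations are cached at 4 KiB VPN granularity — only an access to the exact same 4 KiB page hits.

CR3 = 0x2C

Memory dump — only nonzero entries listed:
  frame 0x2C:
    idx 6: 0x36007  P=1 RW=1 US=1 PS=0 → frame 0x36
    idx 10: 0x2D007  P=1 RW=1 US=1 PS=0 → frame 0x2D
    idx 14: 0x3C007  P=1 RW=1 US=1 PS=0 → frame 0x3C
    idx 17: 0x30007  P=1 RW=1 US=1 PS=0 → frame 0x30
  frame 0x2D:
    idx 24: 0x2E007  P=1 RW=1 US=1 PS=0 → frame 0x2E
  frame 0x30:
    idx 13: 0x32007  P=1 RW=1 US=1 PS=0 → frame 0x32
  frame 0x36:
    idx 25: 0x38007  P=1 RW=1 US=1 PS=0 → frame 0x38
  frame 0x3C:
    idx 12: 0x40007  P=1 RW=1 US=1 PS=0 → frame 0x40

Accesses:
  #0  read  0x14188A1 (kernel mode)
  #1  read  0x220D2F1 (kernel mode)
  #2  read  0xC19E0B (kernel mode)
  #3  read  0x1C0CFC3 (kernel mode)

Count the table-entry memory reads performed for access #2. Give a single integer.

Trace:
#0 VA=0x14188A1 (r,kernel):
  L0: frame=0x2C idx=10 entry=0x2D007 [P=1 RW=1 US=1 PS=0]
  L1: frame=0x2D idx=24 entry=0x2E007 [P=1 RW=1 US=1 PS=0]
  ⇒ phys 0x2E8A1  [2 reads]
#1 VA=0x220D2F1 (r,kernel):
  L0: frame=0x2C idx=17 entry=0x30007 [P=1 RW=1 US=1 PS=0]
  L1: frame=0x30 idx=13 entry=0x32007 [P=1 RW=1 US=1 PS=0]
  ⇒ phys 0x322F1  [2 reads]
#2 VA=0xC19E0B (r,kernel):
  L0: frame=0x2C idx=6 entry=0x36007 [P=1 RW=1 US=1 PS=0]
  L1: frame=0x36 idx=25 entry=0x38007 [P=1 RW=1 US=1 PS=0]
  ⇒ phys 0x38E0B  [2 reads]
#3 VA=0x1C0CFC3 (r,kernel):
  L0: frame=0x2C idx=14 entry=0x3C007 [P=1 RW=1 US=1 PS=0]
  L1: frame=0x3C idx=12 entry=0x40007 [P=1 RW=1 US=1 PS=0]
  ⇒ phys 0x40FC3  [2 reads]

Entries read for #2: 2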